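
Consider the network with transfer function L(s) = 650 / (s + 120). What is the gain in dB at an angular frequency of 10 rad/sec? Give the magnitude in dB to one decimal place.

14.6 dB

|j10 + 120| = √(10² + 120²) = 120.4
|L(j10)| = 650 / 120.4 = 5.398
20 log₁₀(5.398) = 14.64 dB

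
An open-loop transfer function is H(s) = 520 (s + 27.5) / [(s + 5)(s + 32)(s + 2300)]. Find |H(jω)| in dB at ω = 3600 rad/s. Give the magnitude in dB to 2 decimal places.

|j3600 + 27.5| = √(3600² + 27.5²) = 3600
|j3600 + 5| = √(3600² + 5²) = 3600
|j3600 + 32| = √(3600² + 32²) = 3600
|j3600 + 2300| = √(3600² + 2300²) = 4272
|H(j3600)| = 520 × 3600 / (3600 × 3600 × 4272) = 3.3812e-05
20 log₁₀(3.3812e-05) = -89.419 dB

-89.42 dB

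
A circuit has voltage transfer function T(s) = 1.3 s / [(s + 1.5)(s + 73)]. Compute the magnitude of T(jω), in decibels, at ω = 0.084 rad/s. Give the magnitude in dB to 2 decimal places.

|j0.084| = 0.084
|j0.084 + 1.5| = √(0.084² + 1.5²) = 1.502
|j0.084 + 73| = √(0.084² + 73²) = 73
|T(j0.084)| = 1.3 × 0.084 / (1.502 × 73) = 0.0009957
20 log₁₀(0.0009957) = -60.037 dB

-60.04 dB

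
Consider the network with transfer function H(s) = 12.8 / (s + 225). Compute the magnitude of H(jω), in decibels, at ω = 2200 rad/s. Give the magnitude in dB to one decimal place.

|j2200 + 225| = √(2200² + 225²) = 2211
|H(j2200)| = 12.8 / 2211 = 0.005788
20 log₁₀(0.005788) = -44.75 dB

-44.7 dB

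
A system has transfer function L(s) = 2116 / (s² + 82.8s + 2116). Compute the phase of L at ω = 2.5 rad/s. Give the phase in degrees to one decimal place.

-5.6°

∠[(j2.5)² + 82.8(j2.5) + 2116] = ∠[2109.8 + j207] = 5.60°
∠L(j2.5) = −5.60° = -5.60°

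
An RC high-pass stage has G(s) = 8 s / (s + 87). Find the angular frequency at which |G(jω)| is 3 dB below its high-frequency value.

For a single-pole high-pass, the −3 dB point is at the pole: ω = 87 rad/s.

87 rad/s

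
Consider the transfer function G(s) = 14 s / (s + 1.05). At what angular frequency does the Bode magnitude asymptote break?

1.05 rad s⁻¹

The single real pole at s = −1.05 gives a corner at ω = 1.05 rad s⁻¹.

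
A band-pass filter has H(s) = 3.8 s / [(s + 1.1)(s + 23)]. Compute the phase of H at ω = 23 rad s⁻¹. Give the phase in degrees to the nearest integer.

-42°

∠(j23) = 90.00°
∠(j23 + 1.1) = arctan(23/1.1) = 87.26°
∠(j23 + 23) = arctan(23/23) = 45.00°
∠H(j23) = 90.00° − (87.26° + 45.00°) = -42.26°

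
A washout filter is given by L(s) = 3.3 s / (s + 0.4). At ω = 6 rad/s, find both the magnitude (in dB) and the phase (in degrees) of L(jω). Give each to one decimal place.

|j6| = 6
|j6 + 0.4| = √(6² + 0.4²) = 6.013
|L(j6)| = 3.3 × 6 / 6.013 = 3.2927
20 log₁₀(3.2927) = 10.35 dB
∠(j6) = 90.00°
∠(j6 + 0.4) = arctan(6/0.4) = 86.19°
∠L(j6) = 90.00° − 86.19° = 3.81°

|L| = 10.4 dB, ∠L = 3.8°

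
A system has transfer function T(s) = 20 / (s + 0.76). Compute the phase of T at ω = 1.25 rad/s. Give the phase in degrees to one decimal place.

-58.7°

∠(j1.25 + 0.76) = arctan(1.25/0.76) = 58.70°
∠T(j1.25) = −58.70° = -58.70°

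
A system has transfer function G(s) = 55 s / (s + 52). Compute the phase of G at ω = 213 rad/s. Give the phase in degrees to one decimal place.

13.7°

∠(j213) = 90.00°
∠(j213 + 52) = arctan(213/52) = 76.28°
∠G(j213) = 90.00° − 76.28° = 13.72°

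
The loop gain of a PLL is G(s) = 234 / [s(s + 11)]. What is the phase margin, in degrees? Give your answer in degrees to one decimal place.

Gain crossover: |G(jω)| = 1 at ω ≈ 13.5 rad/s.
∠G(j13.5) = −90° − arctan(13.5/11) ≈ -140.74°
PM = 180° + (-140.74°) = 39.26°

39.3 deg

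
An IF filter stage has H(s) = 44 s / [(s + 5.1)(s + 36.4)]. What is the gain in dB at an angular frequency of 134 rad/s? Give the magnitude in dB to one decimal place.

-10.0 dB

|j134| = 134
|j134 + 5.1| = √(134² + 5.1²) = 134.1
|j134 + 36.4| = √(134² + 36.4²) = 138.9
|H(j134)| = 44 × 134 / (134.1 × 138.9) = 0.31665
20 log₁₀(0.31665) = -9.99 dB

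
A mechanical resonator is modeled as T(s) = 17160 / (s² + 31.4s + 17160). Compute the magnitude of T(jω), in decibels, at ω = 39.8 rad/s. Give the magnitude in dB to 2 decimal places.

|(j39.8)² + 31.4(j39.8) + 17160| = |15576 + j1249.7| = 1.563e+04
|T(j39.8)| = 17160 / 1.563e+04 = 1.0982
20 log₁₀(1.0982) = 0.813 dB

0.81 dB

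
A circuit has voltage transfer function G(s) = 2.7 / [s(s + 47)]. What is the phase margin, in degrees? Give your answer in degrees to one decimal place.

Gain crossover: |G(jω)| = 1 at ω ≈ 0.0574 rad/sec.
∠G(j0.0574) = −90° − arctan(0.0574/47) ≈ -90.07°
PM = 180° + (-90.07°) = 89.93°

89.9°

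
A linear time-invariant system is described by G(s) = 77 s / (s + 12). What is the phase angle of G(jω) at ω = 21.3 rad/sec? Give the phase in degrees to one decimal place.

29.4°

∠(j21.3) = 90.00°
∠(j21.3 + 12) = arctan(21.3/12) = 60.60°
∠G(j21.3) = 90.00° − 60.60° = 29.40°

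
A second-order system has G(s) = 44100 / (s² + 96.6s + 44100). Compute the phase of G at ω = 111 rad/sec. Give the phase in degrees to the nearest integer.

-19°

∠[(j111)² + 96.6(j111) + 44100] = ∠[31779 + j10723] = 18.64°
∠G(j111) = −18.64° = -18.64°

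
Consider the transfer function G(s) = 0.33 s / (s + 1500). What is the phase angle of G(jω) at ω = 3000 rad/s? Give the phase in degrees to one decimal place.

26.6°

∠(j3000) = 90.00°
∠(j3000 + 1500) = arctan(3000/1500) = 63.43°
∠G(j3000) = 90.00° − 63.43° = 26.57°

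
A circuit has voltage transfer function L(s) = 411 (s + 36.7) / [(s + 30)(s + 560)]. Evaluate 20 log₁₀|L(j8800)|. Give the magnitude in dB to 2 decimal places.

|j8800 + 36.7| = √(8800² + 36.7²) = 8800
|j8800 + 30| = √(8800² + 30²) = 8800
|j8800 + 560| = √(8800² + 560²) = 8818
|L(j8800)| = 411 × 8800 / (8800 × 8818) = 0.04661
20 log₁₀(0.04661) = -26.630 dB

-26.63 dB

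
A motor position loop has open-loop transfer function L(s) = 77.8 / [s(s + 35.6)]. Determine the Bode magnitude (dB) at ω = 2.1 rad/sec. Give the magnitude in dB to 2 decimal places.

0.33 dB

|j2.1 + 35.6| = √(2.1² + 35.6²) = 35.66
|j2.1| = 2.1
|L(j2.1)| = 77.8 / (35.66 × 2.1) = 1.0389
20 log₁₀(1.0389) = 0.331 dB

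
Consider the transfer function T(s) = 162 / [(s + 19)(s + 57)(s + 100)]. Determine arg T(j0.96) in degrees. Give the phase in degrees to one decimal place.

∠(j0.96 + 19) = arctan(0.96/19) = 2.89°
∠(j0.96 + 57) = arctan(0.96/57) = 0.96°
∠(j0.96 + 100) = arctan(0.96/100) = 0.55°
∠T(j0.96) = − (2.89° + 0.96° + 0.55°) = -4.41°

-4.4°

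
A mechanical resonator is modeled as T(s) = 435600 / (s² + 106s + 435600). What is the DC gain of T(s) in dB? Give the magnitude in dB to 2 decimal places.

0.00 dB

T(0) = 435600 / 435600 = 1
20 log₁₀(1) = 0.000 dB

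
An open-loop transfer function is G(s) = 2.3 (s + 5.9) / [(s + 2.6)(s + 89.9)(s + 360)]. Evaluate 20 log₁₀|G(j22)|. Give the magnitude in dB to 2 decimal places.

-82.99 dB

|j22 + 5.9| = √(22² + 5.9²) = 22.78
|j22 + 2.6| = √(22² + 2.6²) = 22.15
|j22 + 89.9| = √(22² + 89.9²) = 92.55
|j22 + 360| = √(22² + 360²) = 360.7
|G(j22)| = 2.3 × 22.78 / (22.15 × 92.55 × 360.7) = 7.0843e-05
20 log₁₀(7.0843e-05) = -82.994 dB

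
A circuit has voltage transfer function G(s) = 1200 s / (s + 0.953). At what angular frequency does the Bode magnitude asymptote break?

0.953 rad/s

The single real pole at s = −0.953 gives a corner at ω = 0.953 rad/s.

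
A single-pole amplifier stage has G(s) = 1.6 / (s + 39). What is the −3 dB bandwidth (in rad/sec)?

39 rad/sec

For a single-pole low-pass, the −3 dB point is at the pole: ω = 39 rad/sec.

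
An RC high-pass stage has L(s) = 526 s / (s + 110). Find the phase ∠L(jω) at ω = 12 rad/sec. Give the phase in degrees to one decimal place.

∠(j12) = 90.00°
∠(j12 + 110) = arctan(12/110) = 6.23°
∠L(j12) = 90.00° − 6.23° = 83.77°

83.8°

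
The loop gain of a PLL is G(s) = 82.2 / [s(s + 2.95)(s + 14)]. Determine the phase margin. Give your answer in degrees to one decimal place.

Gain crossover: |G(jω)| = 1 at ω ≈ 1.71 rad/s.
∠G(j1.71) = −90° − arctan(1.71/2.95) − arctan(1.71/14) ≈ -127.05°
PM = 180° + (-127.05°) = 52.95°

52.9°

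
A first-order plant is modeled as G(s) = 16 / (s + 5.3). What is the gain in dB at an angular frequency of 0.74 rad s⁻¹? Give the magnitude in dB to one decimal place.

|j0.74 + 5.3| = √(0.74² + 5.3²) = 5.351
|G(j0.74)| = 16 / 5.351 = 2.9899
20 log₁₀(2.9899) = 9.51 dB

9.5 dB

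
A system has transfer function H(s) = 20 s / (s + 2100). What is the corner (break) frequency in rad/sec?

2100 rad/sec

The single real pole at s = −2100 gives a corner at ω = 2100 rad/sec.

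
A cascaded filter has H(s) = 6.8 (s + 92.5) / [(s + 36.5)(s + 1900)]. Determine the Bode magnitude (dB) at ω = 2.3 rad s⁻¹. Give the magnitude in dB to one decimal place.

-40.9 dB

|j2.3 + 92.5| = √(2.3² + 92.5²) = 92.53
|j2.3 + 36.5| = √(2.3² + 36.5²) = 36.57
|j2.3 + 1900| = √(2.3² + 1900²) = 1900
|H(j2.3)| = 6.8 × 92.53 / (36.57 × 1900) = 0.0090548
20 log₁₀(0.0090548) = -40.86 dB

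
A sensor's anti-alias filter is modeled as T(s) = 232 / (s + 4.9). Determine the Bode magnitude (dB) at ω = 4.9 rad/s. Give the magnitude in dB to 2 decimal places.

30.50 dB

|j4.9 + 4.9| = √(4.9² + 4.9²) = 6.93
|T(j4.9)| = 232 / 6.93 = 33.479
20 log₁₀(33.479) = 30.496 dB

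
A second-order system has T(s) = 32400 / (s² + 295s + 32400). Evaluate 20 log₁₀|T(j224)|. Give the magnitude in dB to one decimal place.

|(j224)² + 295(j224) + 32400| = |-17776 + j66080| = 6.843e+04
|T(j224)| = 32400 / 6.843e+04 = 0.47348
20 log₁₀(0.47348) = -6.49 dB

-6.5 dB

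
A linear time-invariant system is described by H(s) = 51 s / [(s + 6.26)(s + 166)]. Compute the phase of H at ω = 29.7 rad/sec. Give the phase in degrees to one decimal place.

∠(j29.7) = 90.00°
∠(j29.7 + 6.26) = arctan(29.7/6.26) = 78.10°
∠(j29.7 + 166) = arctan(29.7/166) = 10.14°
∠H(j29.7) = 90.00° − (78.10° + 10.14°) = 1.76°

1.8 deg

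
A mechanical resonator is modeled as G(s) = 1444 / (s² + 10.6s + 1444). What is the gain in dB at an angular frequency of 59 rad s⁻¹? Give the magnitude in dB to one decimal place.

|(j59)² + 10.6(j59) + 1444| = |-2037 + j625.4| = 2131
|G(j59)| = 1444 / 2131 = 0.67767
20 log₁₀(0.67767) = -3.38 dB

-3.4 dB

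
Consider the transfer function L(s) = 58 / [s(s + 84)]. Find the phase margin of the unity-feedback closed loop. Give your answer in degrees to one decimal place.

Gain crossover: |L(jω)| = 1 at ω ≈ 0.69 rad/s.
∠L(j0.69) = −90° − arctan(0.69/84) ≈ -90.47°
PM = 180° + (-90.47°) = 89.53°

89.5°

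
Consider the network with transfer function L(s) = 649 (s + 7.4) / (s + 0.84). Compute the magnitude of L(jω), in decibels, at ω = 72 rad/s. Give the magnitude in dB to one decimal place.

56.3 dB

|j72 + 7.4| = √(72² + 7.4²) = 72.38
|j72 + 0.84| = √(72² + 0.84²) = 72
|L(j72)| = 649 × 72.38 / 72 = 652.37
20 log₁₀(652.37) = 56.29 dB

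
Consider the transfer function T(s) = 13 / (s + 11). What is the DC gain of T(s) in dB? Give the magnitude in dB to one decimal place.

T(0) = 13 / 11 = 1.1818
20 log₁₀(1.1818) = 1.45 dB

1.5 dB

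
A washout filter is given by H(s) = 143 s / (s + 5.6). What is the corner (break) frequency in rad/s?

5.6 rad/s

The single real pole at s = −5.6 gives a corner at ω = 5.6 rad/s.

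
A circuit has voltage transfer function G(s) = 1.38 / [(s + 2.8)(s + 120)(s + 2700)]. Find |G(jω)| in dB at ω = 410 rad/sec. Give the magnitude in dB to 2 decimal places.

-170.80 dB

|j410 + 2.8| = √(410² + 2.8²) = 410
|j410 + 120| = √(410² + 120²) = 427.2
|j410 + 2700| = √(410² + 2700²) = 2731
|G(j410)| = 1.38 / (410 × 427.2 × 2731) = 2.885e-09
20 log₁₀(2.885e-09) = -170.797 dB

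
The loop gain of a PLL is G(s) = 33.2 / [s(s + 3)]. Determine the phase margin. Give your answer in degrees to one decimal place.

29.1 deg

Gain crossover: |G(jω)| = 1 at ω ≈ 5.39 rad/s.
∠G(j5.39) = −90° − arctan(5.39/3) ≈ -150.88°
PM = 180° + (-150.88°) = 29.12°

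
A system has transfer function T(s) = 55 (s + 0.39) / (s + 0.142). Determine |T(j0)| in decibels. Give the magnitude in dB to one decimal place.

T(0) = 55 × 0.39 / 0.142 = 151.06
20 log₁₀(151.06) = 43.58 dB

43.6 dB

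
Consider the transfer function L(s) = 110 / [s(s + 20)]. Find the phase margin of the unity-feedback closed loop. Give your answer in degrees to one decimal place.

Gain crossover: |L(jω)| = 1 at ω ≈ 5.32 rad s⁻¹.
∠L(j5.32) = −90° − arctan(5.32/20) ≈ -104.88°
PM = 180° + (-104.88°) = 75.12°

75.1°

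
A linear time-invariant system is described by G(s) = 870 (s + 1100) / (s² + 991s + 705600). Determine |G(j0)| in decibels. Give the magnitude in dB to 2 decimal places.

G(0) = 870 × 1100 / 705600 = 1.3563
20 log₁₀(1.3563) = 2.647 dB

2.65 dB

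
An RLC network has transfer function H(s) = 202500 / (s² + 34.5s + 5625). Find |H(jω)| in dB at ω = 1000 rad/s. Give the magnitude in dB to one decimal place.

-13.8 dB

|(j1000)² + 34.5(j1000) + 5625| = |-9.9438e+05 + j34500| = 9.95e+05
|H(j1000)| = 202500 / 9.95e+05 = 0.20352
20 log₁₀(0.20352) = -13.83 dB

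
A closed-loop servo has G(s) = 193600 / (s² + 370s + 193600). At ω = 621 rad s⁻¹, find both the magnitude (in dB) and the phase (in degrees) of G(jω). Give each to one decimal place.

|G| = -3.8 dB, ∠G = -129.9°

|(j621)² + 370(j621) + 193600| = |-1.9204e+05 + j2.2977e+05| = 2.995e+05
|G(j621)| = 193600 / 2.995e+05 = 0.64651
20 log₁₀(0.64651) = -3.79 dB
∠[(j621)² + 370(j621) + 193600] = ∠[-1.9204e+05 + j2.2977e+05] = 129.89°
∠G(j621) = −129.89° = -129.89°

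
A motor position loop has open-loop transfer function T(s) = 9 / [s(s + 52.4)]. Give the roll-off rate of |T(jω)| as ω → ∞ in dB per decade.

-40 dB/decade

With 0 zeros and 2 poles, the high-frequency asymptotic slope is 20 × (0 − 2) = -40 dB/decade.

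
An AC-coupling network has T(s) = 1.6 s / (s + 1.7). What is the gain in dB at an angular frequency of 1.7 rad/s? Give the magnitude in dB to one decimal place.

|j1.7| = 1.7
|j1.7 + 1.7| = √(1.7² + 1.7²) = 2.404
|T(j1.7)| = 1.6 × 1.7 / 2.404 = 1.1314
20 log₁₀(1.1314) = 1.07 dB

1.1 dB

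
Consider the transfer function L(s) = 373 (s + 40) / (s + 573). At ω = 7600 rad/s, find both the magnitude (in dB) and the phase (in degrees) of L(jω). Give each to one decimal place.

|j7600 + 40| = √(7600² + 40²) = 7600
|j7600 + 573| = √(7600² + 573²) = 7622
|L(j7600)| = 373 × 7600 / 7622 = 371.95
20 log₁₀(371.95) = 51.41 dB
∠(j7600 + 40) = arctan(7600/40) = 89.70°
∠(j7600 + 573) = arctan(7600/573) = 85.69°
∠L(j7600) = 89.70° − 85.69° = 4.01°

|L| = 51.4 dB, ∠L = 4.0°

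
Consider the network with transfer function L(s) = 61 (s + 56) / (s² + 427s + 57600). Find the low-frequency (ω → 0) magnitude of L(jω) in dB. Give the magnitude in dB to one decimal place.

-24.5 dB

L(0) = 61 × 56 / 57600 = 0.059306
20 log₁₀(0.059306) = -24.54 dB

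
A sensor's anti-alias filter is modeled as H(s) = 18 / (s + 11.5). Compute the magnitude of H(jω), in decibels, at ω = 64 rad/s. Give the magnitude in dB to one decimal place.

-11.2 dB

|j64 + 11.5| = √(64² + 11.5²) = 65.02
|H(j64)| = 18 / 65.02 = 0.27682
20 log₁₀(0.27682) = -11.16 dB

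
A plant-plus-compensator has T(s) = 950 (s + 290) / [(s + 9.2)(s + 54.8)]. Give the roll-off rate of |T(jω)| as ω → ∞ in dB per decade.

With 1 zero and 2 poles, the high-frequency asymptotic slope is 20 × (1 − 2) = -20 dB/decade.

-20 dB/decade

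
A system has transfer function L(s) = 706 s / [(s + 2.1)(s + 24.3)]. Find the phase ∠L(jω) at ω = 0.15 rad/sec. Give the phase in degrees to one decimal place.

∠(j0.15) = 90.00°
∠(j0.15 + 2.1) = arctan(0.15/2.1) = 4.09°
∠(j0.15 + 24.3) = arctan(0.15/24.3) = 0.35°
∠L(j0.15) = 90.00° − (4.09° + 0.35°) = 85.56°

85.6°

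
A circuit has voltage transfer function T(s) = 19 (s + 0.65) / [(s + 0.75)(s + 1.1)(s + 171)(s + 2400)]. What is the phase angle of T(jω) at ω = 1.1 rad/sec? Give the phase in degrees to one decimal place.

-41.7 deg

∠(j1.1 + 0.65) = arctan(1.1/0.65) = 59.42°
∠(j1.1 + 0.75) = arctan(1.1/0.75) = 55.71°
∠(j1.1 + 1.1) = arctan(1.1/1.1) = 45.00°
∠(j1.1 + 171) = arctan(1.1/171) = 0.37°
∠(j1.1 + 2400) = arctan(1.1/2400) = 0.03°
∠T(j1.1) = 59.42° − (55.71° + 45.00° + 0.37° + 0.03°) = -41.69°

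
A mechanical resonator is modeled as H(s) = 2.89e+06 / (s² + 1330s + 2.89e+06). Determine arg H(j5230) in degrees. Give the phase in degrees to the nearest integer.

∠[(j5230)² + 1330(j5230) + 2.89e+06] = ∠[-2.4463e+07 + j6.9559e+06] = 164.13°
∠H(j5230) = −164.13° = -164.13°

-164°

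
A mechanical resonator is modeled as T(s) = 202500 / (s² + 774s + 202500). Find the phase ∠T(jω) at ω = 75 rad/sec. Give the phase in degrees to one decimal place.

-16.4°

∠[(j75)² + 774(j75) + 202500] = ∠[1.9688e+05 + j58050] = 16.43°
∠T(j75) = −16.43° = -16.43°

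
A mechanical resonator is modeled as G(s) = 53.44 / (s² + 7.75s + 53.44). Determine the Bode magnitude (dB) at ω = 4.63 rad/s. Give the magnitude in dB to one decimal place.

|(j4.63)² + 7.75(j4.63) + 53.44| = |32.003 + j35.883| = 48.08
|G(j4.63)| = 53.44 / 48.08 = 1.1115
20 log₁₀(1.1115) = 0.92 dB

0.9 dB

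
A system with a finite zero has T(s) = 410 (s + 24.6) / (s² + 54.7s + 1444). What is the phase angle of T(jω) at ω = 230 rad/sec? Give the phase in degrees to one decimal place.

∠(j230 + 24.6) = arctan(230/24.6) = 83.90°
∠[(j230)² + 54.7(j230) + 1444] = ∠[-51456 + j12581] = 166.26°
∠T(j230) = 83.90° − 166.26° = -82.37°

-82.4 deg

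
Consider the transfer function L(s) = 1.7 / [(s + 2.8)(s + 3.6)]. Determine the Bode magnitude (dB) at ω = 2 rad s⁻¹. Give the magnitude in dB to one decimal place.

|j2 + 2.8| = √(2² + 2.8²) = 3.441
|j2 + 3.6| = √(2² + 3.6²) = 4.118
|L(j2)| = 1.7 / (3.441 × 4.118) = 0.11997
20 log₁₀(0.11997) = -18.42 dB

-18.4 dB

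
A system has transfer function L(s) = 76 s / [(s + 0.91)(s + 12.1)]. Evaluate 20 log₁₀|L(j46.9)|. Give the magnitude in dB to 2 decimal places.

|j46.9| = 46.9
|j46.9 + 0.91| = √(46.9² + 0.91²) = 46.91
|j46.9 + 12.1| = √(46.9² + 12.1²) = 48.44
|L(j46.9)| = 76 × 46.9 / (46.91 × 48.44) = 1.5688
20 log₁₀(1.5688) = 3.911 dB

3.91 dB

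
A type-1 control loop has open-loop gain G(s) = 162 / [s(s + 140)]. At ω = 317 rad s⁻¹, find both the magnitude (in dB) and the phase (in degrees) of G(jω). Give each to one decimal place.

|G| = -56.6 dB, ∠G = -156.2°

|j317 + 140| = √(317² + 140²) = 346.5
|j317| = 317
|G(j317)| = 162 / (346.5 × 317) = 0.0014747
20 log₁₀(0.0014747) = -56.63 dB
∠(j317 + 140) = arctan(317/140) = 66.17°
∠(j317) = 90.00°
∠G(j317) = − (66.17° + 90.00°) = -156.17°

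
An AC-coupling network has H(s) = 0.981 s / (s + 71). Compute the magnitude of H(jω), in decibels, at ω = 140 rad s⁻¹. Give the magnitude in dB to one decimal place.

-1.2 dB

|j140| = 140
|j140 + 71| = √(140² + 71²) = 157
|H(j140)| = 0.981 × 140 / 157 = 0.87492
20 log₁₀(0.87492) = -1.16 dB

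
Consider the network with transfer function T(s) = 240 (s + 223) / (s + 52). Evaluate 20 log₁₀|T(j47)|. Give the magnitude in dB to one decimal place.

57.8 dB

|j47 + 223| = √(47² + 223²) = 227.9
|j47 + 52| = √(47² + 52²) = 70.09
|T(j47)| = 240 × 227.9 / 70.09 = 780.33
20 log₁₀(780.33) = 57.85 dB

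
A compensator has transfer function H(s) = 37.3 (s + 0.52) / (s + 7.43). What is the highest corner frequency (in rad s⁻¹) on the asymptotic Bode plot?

7.43 rad s⁻¹

Break frequencies occur at each pole and zero magnitude: 0.52 rad s⁻¹, 7.43 rad s⁻¹.
The highest is 7.43 rad s⁻¹.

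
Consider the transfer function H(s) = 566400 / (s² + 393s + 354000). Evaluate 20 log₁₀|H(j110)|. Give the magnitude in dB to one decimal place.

4.3 dB

|(j110)² + 393(j110) + 354000| = |3.419e+05 + j43230| = 3.446e+05
|H(j110)| = 566400 / 3.446e+05 = 1.6435
20 log₁₀(1.6435) = 4.32 dB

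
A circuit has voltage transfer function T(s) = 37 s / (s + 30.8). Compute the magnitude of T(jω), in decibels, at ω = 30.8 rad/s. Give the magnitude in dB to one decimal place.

28.4 dB

|j30.8| = 30.8
|j30.8 + 30.8| = √(30.8² + 30.8²) = 43.56
|T(j30.8)| = 37 × 30.8 / 43.56 = 26.163
20 log₁₀(26.163) = 28.35 dB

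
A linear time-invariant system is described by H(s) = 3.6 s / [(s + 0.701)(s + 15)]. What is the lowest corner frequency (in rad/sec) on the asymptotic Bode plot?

0.701 rad/sec

Break frequencies occur at each pole and zero magnitude: 0.701 rad/sec, 15 rad/sec.
The lowest is 0.701 rad/sec.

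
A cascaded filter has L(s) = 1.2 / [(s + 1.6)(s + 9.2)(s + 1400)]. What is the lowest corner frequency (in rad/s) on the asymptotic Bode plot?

1.6 rad/s

Break frequencies occur at each pole and zero magnitude: 1.6 rad/s, 9.2 rad/s, 1400 rad/s.
The lowest is 1.6 rad/s.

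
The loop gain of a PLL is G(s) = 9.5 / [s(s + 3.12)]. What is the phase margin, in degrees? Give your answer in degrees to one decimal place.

Gain crossover: |G(jω)| = 1 at ω ≈ 2.41 rad/s.
∠G(j2.41) = −90° − arctan(2.41/3.12) ≈ -127.68°
PM = 180° + (-127.68°) = 52.32°

52.3°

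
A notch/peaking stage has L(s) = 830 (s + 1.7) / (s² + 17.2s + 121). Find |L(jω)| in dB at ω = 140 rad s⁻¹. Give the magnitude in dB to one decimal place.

15.4 dB

|j140 + 1.7| = √(140² + 1.7²) = 140
|(j140)² + 17.2(j140) + 121| = |-19479 + j2408| = 1.963e+04
|L(j140)| = 830 × 140 / 1.963e+04 = 5.9208
20 log₁₀(5.9208) = 15.45 dB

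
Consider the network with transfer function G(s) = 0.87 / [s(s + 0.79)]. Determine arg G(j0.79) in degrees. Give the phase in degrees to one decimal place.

-135.0 deg

∠(j0.79 + 0.79) = arctan(0.79/0.79) = 45.00°
∠(j0.79) = 90.00°
∠G(j0.79) = − (45.00° + 90.00°) = -135.00°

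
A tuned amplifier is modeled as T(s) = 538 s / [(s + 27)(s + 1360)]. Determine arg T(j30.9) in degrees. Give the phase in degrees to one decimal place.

∠(j30.9) = 90.00°
∠(j30.9 + 27) = arctan(30.9/27) = 48.85°
∠(j30.9 + 1360) = arctan(30.9/1360) = 1.30°
∠T(j30.9) = 90.00° − (48.85° + 1.30°) = 39.84°

39.8 deg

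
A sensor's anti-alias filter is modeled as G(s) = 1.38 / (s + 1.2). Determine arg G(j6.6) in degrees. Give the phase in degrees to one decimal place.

∠(j6.6 + 1.2) = arctan(6.6/1.2) = 79.70°
∠G(j6.6) = −79.70° = -79.70°

-79.7°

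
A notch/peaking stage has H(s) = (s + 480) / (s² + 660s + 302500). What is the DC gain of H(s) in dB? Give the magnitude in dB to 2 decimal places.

H(0) = 1 × 480 / 302500 = 0.0015868
20 log₁₀(0.0015868) = -55.990 dB

-55.99 dB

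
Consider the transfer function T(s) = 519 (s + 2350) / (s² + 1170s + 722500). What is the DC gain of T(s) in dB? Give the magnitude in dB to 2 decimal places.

4.55 dB

T(0) = 519 × 2350 / 722500 = 1.6881
20 log₁₀(1.6881) = 4.548 dB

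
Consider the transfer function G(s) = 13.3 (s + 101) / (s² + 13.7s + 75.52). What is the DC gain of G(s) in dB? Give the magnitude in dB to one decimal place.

25.0 dB

G(0) = 13.3 × 101 / 75.52 = 17.787
20 log₁₀(17.787) = 25.00 dB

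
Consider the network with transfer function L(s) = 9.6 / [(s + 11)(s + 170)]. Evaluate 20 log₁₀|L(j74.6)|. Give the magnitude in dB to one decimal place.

|j74.6 + 11| = √(74.6² + 11²) = 75.41
|j74.6 + 170| = √(74.6² + 170²) = 185.6
|L(j74.6)| = 9.6 / (75.41 × 185.6) = 0.00068576
20 log₁₀(0.00068576) = -63.28 dB

-63.3 dB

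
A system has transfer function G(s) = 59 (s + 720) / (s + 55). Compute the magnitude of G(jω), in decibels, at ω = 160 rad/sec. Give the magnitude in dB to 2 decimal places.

48.21 dB

|j160 + 720| = √(160² + 720²) = 737.6
|j160 + 55| = √(160² + 55²) = 169.2
|G(j160)| = 59 × 737.6 / 169.2 = 257.2
20 log₁₀(257.2) = 48.206 dB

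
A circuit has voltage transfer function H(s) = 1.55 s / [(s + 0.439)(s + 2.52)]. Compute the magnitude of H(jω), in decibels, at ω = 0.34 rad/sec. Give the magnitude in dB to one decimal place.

-8.6 dB

|j0.34| = 0.34
|j0.34 + 0.439| = √(0.34² + 0.439²) = 0.5553
|j0.34 + 2.52| = √(0.34² + 2.52²) = 2.543
|H(j0.34)| = 1.55 × 0.34 / (0.5553 × 2.543) = 0.37324
20 log₁₀(0.37324) = -8.56 dB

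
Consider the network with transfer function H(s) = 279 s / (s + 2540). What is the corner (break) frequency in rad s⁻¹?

2540 rad s⁻¹

The single real pole at s = −2540 gives a corner at ω = 2540 rad s⁻¹.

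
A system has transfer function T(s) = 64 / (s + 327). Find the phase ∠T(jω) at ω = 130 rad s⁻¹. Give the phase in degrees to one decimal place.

∠(j130 + 327) = arctan(130/327) = 21.68°
∠T(j130) = −21.68° = -21.68°

-21.7°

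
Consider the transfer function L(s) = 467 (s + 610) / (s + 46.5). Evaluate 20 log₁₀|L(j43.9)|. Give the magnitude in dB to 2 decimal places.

|j43.9 + 610| = √(43.9² + 610²) = 611.6
|j43.9 + 46.5| = √(43.9² + 46.5²) = 63.95
|L(j43.9)| = 467 × 611.6 / 63.95 = 4466.2
20 log₁₀(4466.2) = 72.999 dB

73.00 dB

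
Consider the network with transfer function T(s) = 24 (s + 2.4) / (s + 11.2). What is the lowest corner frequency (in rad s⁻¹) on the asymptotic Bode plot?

2.4 rad s⁻¹

Break frequencies occur at each pole and zero magnitude: 2.4 rad s⁻¹, 11.2 rad s⁻¹.
The lowest is 2.4 rad s⁻¹.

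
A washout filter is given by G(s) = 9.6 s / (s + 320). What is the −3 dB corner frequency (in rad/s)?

320 rad/s

For a single-pole high-pass, the −3 dB point is at the pole: ω = 320 rad/s.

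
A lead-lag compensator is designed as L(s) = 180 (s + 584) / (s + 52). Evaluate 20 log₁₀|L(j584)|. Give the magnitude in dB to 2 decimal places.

|j584 + 584| = √(584² + 584²) = 825.9
|j584 + 52| = √(584² + 52²) = 586.3
|L(j584)| = 180 × 825.9 / 586.3 = 253.56
20 log₁₀(253.56) = 48.081 dB

48.08 dB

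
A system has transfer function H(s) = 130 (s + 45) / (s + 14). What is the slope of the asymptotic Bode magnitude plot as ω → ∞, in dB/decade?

0 dB/decade

With 1 zero and 1 pole, the high-frequency asymptotic slope is 20 × (1 − 1) = 0 dB/decade.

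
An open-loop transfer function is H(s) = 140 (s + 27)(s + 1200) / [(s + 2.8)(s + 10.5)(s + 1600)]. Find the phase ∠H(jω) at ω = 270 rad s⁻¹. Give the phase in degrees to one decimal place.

-89.8 deg

∠(j270 + 27) = arctan(270/27) = 84.29°
∠(j270 + 1200) = arctan(270/1200) = 12.68°
∠(j270 + 2.8) = arctan(270/2.8) = 89.41°
∠(j270 + 10.5) = arctan(270/10.5) = 87.77°
∠(j270 + 1600) = arctan(270/1600) = 9.58°
∠H(j270) = 84.29° + 12.68° − (89.41° + 87.77° + 9.58°) = -89.79°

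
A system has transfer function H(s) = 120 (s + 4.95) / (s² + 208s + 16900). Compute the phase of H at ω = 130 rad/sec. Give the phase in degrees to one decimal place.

-2.2°

∠(j130 + 4.95) = arctan(130/4.95) = 87.82°
∠[(j130)² + 208(j130) + 16900] = ∠[0 + j27040] = 90.00°
∠H(j130) = 87.82° − 90.00° = -2.18°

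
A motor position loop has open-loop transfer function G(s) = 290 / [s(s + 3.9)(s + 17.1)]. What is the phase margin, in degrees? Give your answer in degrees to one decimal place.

39.2°

Gain crossover: |G(jω)| = 1 at ω ≈ 3.27 rad/sec.
∠G(j3.27) = −90° − arctan(3.27/3.9) − arctan(3.27/17.1) ≈ -140.83°
PM = 180° + (-140.83°) = 39.17°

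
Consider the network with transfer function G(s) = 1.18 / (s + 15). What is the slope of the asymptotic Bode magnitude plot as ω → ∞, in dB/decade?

With 0 zeros and 1 pole, the high-frequency asymptotic slope is 20 × (0 − 1) = -20 dB/decade.

-20 dB/decade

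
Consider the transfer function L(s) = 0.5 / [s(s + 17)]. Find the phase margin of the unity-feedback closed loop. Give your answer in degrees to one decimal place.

89.9°

Gain crossover: |L(jω)| = 1 at ω ≈ 0.0294 rad/s.
∠L(j0.0294) = −90° − arctan(0.0294/17) ≈ -90.10°
PM = 180° + (-90.10°) = 89.90°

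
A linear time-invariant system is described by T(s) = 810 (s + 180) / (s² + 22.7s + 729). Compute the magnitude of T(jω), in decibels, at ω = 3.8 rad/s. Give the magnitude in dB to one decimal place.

|j3.8 + 180| = √(3.8² + 180²) = 180
|(j3.8)² + 22.7(j3.8) + 729| = |714.56 + j86.26| = 719.7
|T(j3.8)| = 810 × 180 / 719.7 = 202.62
20 log₁₀(202.62) = 46.13 dB

46.1 dB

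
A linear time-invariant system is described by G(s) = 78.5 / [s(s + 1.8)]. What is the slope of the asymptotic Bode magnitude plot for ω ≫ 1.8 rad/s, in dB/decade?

With 0 zeros and 2 poles, the high-frequency asymptotic slope is 20 × (0 − 2) = -40 dB/decade.

-40 dB/decade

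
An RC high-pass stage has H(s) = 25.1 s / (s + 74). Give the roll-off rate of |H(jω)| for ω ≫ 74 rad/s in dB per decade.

With 1 zero and 1 pole, the high-frequency asymptotic slope is 20 × (1 − 1) = 0 dB/decade.

0 dB/decade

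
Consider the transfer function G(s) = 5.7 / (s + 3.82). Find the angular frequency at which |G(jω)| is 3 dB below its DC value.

3.82 rad/s

For a single-pole low-pass, the −3 dB point is at the pole: ω = 3.82 rad/s.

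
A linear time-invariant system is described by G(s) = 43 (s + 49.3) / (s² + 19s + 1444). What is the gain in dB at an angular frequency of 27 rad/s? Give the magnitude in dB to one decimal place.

8.8 dB

|j27 + 49.3| = √(27² + 49.3²) = 56.21
|(j27)² + 19(j27) + 1444| = |715 + j513| = 880
|G(j27)| = 43 × 56.21 / 880 = 2.7466
20 log₁₀(2.7466) = 8.78 dB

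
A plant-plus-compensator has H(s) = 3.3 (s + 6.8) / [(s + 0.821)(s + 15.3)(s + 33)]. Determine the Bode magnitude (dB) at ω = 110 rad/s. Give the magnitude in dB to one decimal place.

|j110 + 6.8| = √(110² + 6.8²) = 110.2
|j110 + 0.821| = √(110² + 0.821²) = 110
|j110 + 15.3| = √(110² + 15.3²) = 111.1
|j110 + 33| = √(110² + 33²) = 114.8
|H(j110)| = 3.3 × 110.2 / (110 × 111.1 × 114.8) = 0.00025922
20 log₁₀(0.00025922) = -71.73 dB

-71.7 dB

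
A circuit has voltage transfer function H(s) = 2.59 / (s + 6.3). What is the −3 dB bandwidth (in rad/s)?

For a single-pole low-pass, the −3 dB point is at the pole: ω = 6.3 rad/s.

6.3 rad/s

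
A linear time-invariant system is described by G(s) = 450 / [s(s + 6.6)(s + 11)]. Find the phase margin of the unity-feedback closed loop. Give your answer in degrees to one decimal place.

Gain crossover: |G(jω)| = 1 at ω ≈ 4.66 rad/s.
∠G(j4.66) = −90° − arctan(4.66/6.6) − arctan(4.66/11) ≈ -148.20°
PM = 180° + (-148.20°) = 31.80°

31.8 deg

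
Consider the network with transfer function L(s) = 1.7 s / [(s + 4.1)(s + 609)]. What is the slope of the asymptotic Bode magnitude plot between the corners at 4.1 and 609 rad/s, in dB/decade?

In this band the factors already past their corner are: 1 differentiator zero, pole at 4.1; net slope = 0 dB/decade.

0 dB/decade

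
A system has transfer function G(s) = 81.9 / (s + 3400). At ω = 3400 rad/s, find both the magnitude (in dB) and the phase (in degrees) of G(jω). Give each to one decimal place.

|G| = -35.4 dB, ∠G = -45.0°

|j3400 + 3400| = √(3400² + 3400²) = 4808
|G(j3400)| = 81.9 / 4808 = 0.017033
20 log₁₀(0.017033) = -35.37 dB
∠(j3400 + 3400) = arctan(3400/3400) = 45.00°
∠G(j3400) = −45.00° = -45.00°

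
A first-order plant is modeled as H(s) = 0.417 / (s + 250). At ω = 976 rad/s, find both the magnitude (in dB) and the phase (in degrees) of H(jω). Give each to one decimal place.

|j976 + 250| = √(976² + 250²) = 1008
|H(j976)| = 0.417 / 1008 = 0.00041389
20 log₁₀(0.00041389) = -67.66 dB
∠(j976 + 250) = arctan(976/250) = 75.63°
∠H(j976) = −75.63° = -75.63°

|H| = -67.7 dB, ∠H = -75.6 deg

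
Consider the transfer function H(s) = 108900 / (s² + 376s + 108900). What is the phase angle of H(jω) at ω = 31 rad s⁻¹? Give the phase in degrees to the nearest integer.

∠[(j31)² + 376(j31) + 108900] = ∠[1.0794e+05 + j11656] = 6.16°
∠H(j31) = −6.16° = -6.16°

-6°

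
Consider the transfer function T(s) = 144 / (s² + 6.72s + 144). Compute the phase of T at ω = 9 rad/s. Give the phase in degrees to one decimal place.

∠[(j9)² + 6.72(j9) + 144] = ∠[63 + j60.48] = 43.83°
∠T(j9) = −43.83° = -43.83°

-43.8°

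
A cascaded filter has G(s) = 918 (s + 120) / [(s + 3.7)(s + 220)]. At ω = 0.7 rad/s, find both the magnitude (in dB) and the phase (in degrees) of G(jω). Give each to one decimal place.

|G| = 42.5 dB, ∠G = -10.6°

|j0.7 + 120| = √(0.7² + 120²) = 120
|j0.7 + 3.7| = √(0.7² + 3.7²) = 3.766
|j0.7 + 220| = √(0.7² + 220²) = 220
|G(j0.7)| = 918 × 120 / (3.766 × 220) = 132.97
20 log₁₀(132.97) = 42.48 dB
∠(j0.7 + 120) = arctan(0.7/120) = 0.33°
∠(j0.7 + 3.7) = arctan(0.7/3.7) = 10.71°
∠(j0.7 + 220) = arctan(0.7/220) = 0.18°
∠G(j0.7) = 0.33° − (10.71° + 0.18°) = -10.56°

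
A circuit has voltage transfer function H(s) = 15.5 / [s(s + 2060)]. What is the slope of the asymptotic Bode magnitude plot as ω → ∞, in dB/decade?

With 0 zeros and 2 poles, the high-frequency asymptotic slope is 20 × (0 − 2) = -40 dB/decade.

-40 dB/decade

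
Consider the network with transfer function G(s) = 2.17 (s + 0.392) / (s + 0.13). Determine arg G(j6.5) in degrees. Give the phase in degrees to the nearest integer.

-2 deg

∠(j6.5 + 0.392) = arctan(6.5/0.392) = 86.55°
∠(j6.5 + 0.13) = arctan(6.5/0.13) = 88.85°
∠G(j6.5) = 86.55° − 88.85° = -2.31°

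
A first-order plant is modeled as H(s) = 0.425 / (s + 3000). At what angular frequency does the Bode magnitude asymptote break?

3000 rad/s

The single real pole at s = −3000 gives a corner at ω = 3000 rad/s.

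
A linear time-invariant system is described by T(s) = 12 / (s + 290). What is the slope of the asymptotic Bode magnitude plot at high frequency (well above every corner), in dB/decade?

With 0 zeros and 1 pole, the high-frequency asymptotic slope is 20 × (0 − 1) = -20 dB/decade.

-20 dB/decade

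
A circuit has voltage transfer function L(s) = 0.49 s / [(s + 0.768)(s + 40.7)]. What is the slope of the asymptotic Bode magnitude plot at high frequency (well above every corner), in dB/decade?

-20 dB/decade

With 1 zero and 2 poles, the high-frequency asymptotic slope is 20 × (1 − 2) = -20 dB/decade.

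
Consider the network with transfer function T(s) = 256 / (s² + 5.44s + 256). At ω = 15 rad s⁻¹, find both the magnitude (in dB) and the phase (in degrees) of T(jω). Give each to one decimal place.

|(j15)² + 5.44(j15) + 256| = |31 + j81.6| = 87.29
|T(j15)| = 256 / 87.29 = 2.9327
20 log₁₀(2.9327) = 9.35 dB
∠[(j15)² + 5.44(j15) + 256] = ∠[31 + j81.6] = 69.20°
∠T(j15) = −69.20° = -69.20°

|T| = 9.3 dB, ∠T = -69.2°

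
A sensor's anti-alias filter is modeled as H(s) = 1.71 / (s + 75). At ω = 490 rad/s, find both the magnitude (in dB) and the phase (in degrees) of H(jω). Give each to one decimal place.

|j490 + 75| = √(490² + 75²) = 495.7
|H(j490)| = 1.71 / 495.7 = 0.0034496
20 log₁₀(0.0034496) = -49.24 dB
∠(j490 + 75) = arctan(490/75) = 81.30°
∠H(j490) = −81.30° = -81.30°

|H| = -49.2 dB, ∠H = -81.3°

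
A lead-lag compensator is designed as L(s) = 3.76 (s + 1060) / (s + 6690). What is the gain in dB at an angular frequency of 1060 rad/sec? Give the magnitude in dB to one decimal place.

|j1060 + 1060| = √(1060² + 1060²) = 1499
|j1060 + 6690| = √(1060² + 6690²) = 6773
|L(j1060)| = 3.76 × 1499 / 6773 = 0.83214
20 log₁₀(0.83214) = -1.60 dB

-1.6 dB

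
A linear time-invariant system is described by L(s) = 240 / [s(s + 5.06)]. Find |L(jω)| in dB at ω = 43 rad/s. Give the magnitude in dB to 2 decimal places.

-17.79 dB

|j43 + 5.06| = √(43² + 5.06²) = 43.3
|j43| = 43
|L(j43)| = 240 / (43.3 × 43) = 0.12891
20 log₁₀(0.12891) = -17.794 dB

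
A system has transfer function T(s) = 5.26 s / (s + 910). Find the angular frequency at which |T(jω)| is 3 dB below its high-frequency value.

For a single-pole high-pass, the −3 dB point is at the pole: ω = 910 rad/sec.

910 rad/sec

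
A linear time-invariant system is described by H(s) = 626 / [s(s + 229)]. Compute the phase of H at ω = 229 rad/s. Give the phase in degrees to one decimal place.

∠(j229 + 229) = arctan(229/229) = 45.00°
∠(j229) = 90.00°
∠H(j229) = − (45.00° + 90.00°) = -135.00°

-135.0 deg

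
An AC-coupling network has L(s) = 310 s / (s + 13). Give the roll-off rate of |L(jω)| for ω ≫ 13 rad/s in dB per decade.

0 dB/decade

With 1 zero and 1 pole, the high-frequency asymptotic slope is 20 × (1 − 1) = 0 dB/decade.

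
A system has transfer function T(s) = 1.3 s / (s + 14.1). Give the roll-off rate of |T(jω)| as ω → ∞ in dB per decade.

With 1 zero and 1 pole, the high-frequency asymptotic slope is 20 × (1 − 1) = 0 dB/decade.

0 dB/decade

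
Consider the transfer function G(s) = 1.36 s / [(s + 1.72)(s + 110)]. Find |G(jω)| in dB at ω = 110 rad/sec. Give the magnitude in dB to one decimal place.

|j110| = 110
|j110 + 1.72| = √(110² + 1.72²) = 110
|j110 + 110| = √(110² + 110²) = 155.6
|G(j110)| = 1.36 × 110 / (110 × 155.6) = 0.0087413
20 log₁₀(0.0087413) = -41.17 dB

-41.2 dB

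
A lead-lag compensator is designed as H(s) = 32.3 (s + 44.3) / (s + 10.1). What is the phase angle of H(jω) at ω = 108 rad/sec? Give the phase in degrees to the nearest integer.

-17°

∠(j108 + 44.3) = arctan(108/44.3) = 67.70°
∠(j108 + 10.1) = arctan(108/10.1) = 84.66°
∠H(j108) = 67.70° − 84.66° = -16.96°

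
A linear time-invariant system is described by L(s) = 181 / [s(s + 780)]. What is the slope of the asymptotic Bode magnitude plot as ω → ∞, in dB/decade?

With 0 zeros and 2 poles, the high-frequency asymptotic slope is 20 × (0 − 2) = -40 dB/decade.

-40 dB/decade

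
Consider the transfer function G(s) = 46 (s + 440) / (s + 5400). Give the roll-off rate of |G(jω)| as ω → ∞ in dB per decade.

With 1 zero and 1 pole, the high-frequency asymptotic slope is 20 × (1 − 1) = 0 dB/decade.

0 dB/decade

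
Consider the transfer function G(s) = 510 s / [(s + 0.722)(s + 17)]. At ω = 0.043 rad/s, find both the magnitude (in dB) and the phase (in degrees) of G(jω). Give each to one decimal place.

|G| = 5.0 dB, ∠G = 86.4°

|j0.043| = 0.043
|j0.043 + 0.722| = √(0.043² + 0.722²) = 0.7233
|j0.043 + 17| = √(0.043² + 17²) = 17
|G(j0.043)| = 510 × 0.043 / (0.7233 × 17) = 1.7835
20 log₁₀(1.7835) = 5.03 dB
∠(j0.043) = 90.00°
∠(j0.043 + 0.722) = arctan(0.043/0.722) = 3.41°
∠(j0.043 + 17) = arctan(0.043/17) = 0.14°
∠G(j0.043) = 90.00° − (3.41° + 0.14°) = 86.45°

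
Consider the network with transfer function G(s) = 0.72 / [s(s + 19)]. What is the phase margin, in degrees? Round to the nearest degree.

Gain crossover: |G(jω)| = 1 at ω ≈ 0.0379 rad s⁻¹.
∠G(j0.0379) = −90° − arctan(0.0379/19) ≈ -90.11°
PM = 180° + (-90.11°) = 89.89°

90 deg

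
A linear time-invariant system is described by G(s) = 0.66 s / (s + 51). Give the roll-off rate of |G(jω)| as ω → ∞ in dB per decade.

With 1 zero and 1 pole, the high-frequency asymptotic slope is 20 × (1 − 1) = 0 dB/decade.

0 dB/decade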